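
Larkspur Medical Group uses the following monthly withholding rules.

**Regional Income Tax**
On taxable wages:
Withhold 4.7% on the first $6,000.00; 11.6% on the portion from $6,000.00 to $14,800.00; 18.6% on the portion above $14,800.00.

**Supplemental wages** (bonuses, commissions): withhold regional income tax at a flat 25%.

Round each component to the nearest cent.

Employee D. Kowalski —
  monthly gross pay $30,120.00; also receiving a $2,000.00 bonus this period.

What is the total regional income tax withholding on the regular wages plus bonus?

Regional Income Tax: taxable = $30,120.00
  $1,302.80 + 18.6% × ($30,120.00 − $14,800.00) = $1,302.80 + 18.6% × $15,320.00 = $4,152.32
Supplemental (25% flat on bonus): 25% × $2,000.00 = $500.00
Total regional income tax: $4,152.32 + $500.00 = $4,652.32

$4,652.32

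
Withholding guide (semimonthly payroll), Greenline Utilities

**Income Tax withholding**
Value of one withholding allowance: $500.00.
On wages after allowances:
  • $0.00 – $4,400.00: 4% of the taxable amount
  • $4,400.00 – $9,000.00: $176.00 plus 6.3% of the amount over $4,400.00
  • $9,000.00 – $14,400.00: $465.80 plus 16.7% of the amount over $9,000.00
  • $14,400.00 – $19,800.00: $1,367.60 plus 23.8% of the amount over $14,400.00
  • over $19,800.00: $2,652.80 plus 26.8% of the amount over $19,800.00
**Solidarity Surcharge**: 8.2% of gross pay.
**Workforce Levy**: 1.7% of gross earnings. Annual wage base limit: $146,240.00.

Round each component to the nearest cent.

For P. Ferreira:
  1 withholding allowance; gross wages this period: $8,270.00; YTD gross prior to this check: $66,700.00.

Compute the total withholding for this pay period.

$1,207.04

Income Tax: taxable = $8,270.00 − 1×$500.00 = $7,770.00
  $176.00 + 6.3% × ($7,770.00 − $4,400.00) = $176.00 + 6.3% × $3,370.00 = $388.31
Solidarity Surcharge: 8.2% × $8,270.00 = $678.14
Workforce Levy: 1.7% × $8,270.00 = $140.59
Total: $388.31 + $678.14 + $140.59 = $1,207.04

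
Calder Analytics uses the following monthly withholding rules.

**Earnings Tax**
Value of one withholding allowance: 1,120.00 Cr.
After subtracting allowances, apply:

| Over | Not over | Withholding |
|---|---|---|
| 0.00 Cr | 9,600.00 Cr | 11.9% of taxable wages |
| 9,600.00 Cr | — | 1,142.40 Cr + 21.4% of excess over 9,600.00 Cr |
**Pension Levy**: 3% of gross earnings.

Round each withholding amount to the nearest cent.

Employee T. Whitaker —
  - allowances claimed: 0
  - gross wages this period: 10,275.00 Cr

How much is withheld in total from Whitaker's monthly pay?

1,595.10 Cr

Earnings Tax: taxable = 10,275.00 Cr
  1,142.40 Cr + 21.4% × (10,275.00 Cr − 9,600.00 Cr) = 1,142.40 Cr + 21.4% × 675.00 Cr = 1,286.85 Cr
Pension Levy: 3% × 10,275.00 Cr = 308.25 Cr
Total: 1,286.85 Cr + 308.25 Cr = 1,595.10 Cr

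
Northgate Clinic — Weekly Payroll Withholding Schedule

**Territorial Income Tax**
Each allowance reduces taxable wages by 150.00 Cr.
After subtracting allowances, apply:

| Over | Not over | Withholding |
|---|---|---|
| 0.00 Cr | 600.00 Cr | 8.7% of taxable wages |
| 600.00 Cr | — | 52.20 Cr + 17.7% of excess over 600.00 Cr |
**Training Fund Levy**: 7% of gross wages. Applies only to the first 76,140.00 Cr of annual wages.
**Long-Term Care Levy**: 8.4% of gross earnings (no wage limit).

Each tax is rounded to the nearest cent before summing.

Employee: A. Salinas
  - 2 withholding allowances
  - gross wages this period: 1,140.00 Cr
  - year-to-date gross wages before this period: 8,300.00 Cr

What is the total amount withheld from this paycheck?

Territorial Income Tax: taxable = 1,140.00 Cr − 2×150.00 Cr = 840.00 Cr
  52.20 Cr + 17.7% × (840.00 Cr − 600.00 Cr) = 52.20 Cr + 17.7% × 240.00 Cr = 94.68 Cr
Training Fund Levy: 7% × 1,140.00 Cr = 79.80 Cr
Long-Term Care Levy: 8.4% × 1,140.00 Cr = 95.76 Cr
Total: 94.68 Cr + 79.80 Cr + 95.76 Cr = 270.24 Cr

270.24 Cr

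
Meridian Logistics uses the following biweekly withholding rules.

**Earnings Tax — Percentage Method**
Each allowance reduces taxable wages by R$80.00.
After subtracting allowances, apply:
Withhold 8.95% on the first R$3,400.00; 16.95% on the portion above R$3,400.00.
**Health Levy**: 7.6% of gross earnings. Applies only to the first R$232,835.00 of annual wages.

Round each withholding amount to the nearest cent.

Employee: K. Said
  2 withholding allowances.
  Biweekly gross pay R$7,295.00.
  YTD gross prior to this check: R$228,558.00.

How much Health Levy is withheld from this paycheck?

Health Levy: cap R$232,835.00 − YTD R$228,558.00 = R$4,277.00 subject; 7.6% × R$4,277.00 = R$325.05

R$325.05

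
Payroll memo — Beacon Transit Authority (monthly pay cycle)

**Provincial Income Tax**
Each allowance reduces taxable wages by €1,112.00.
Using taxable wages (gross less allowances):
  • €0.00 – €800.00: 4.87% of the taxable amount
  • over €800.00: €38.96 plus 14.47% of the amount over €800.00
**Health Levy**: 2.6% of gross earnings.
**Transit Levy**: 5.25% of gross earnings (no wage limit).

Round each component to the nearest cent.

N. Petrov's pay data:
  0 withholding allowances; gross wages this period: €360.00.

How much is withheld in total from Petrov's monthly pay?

€45.79

Provincial Income Tax: taxable = €360.00
  4.87% × €360.00 = €17.53
Health Levy: 2.6% × €360.00 = €9.36
Transit Levy: 5.25% × €360.00 = €18.90
Total: €17.53 + €9.36 + €18.90 = €45.79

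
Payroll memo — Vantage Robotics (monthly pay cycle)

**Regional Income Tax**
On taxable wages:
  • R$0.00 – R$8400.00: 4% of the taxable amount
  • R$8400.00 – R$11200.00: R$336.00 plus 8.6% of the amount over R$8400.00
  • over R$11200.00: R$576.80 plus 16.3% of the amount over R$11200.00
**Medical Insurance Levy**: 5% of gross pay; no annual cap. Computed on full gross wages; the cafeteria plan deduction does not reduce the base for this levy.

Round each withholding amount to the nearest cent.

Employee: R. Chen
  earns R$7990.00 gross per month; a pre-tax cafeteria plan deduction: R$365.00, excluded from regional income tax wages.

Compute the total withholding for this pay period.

R$704.50

Regional Income Tax: taxable = R$7990.00 − R$365.00 = R$7625.00
  4% × R$7625.00 = R$305.00
Medical Insurance Levy: 5% × R$7990.00 = R$399.50
Total: R$305.00 + R$399.50 = R$704.50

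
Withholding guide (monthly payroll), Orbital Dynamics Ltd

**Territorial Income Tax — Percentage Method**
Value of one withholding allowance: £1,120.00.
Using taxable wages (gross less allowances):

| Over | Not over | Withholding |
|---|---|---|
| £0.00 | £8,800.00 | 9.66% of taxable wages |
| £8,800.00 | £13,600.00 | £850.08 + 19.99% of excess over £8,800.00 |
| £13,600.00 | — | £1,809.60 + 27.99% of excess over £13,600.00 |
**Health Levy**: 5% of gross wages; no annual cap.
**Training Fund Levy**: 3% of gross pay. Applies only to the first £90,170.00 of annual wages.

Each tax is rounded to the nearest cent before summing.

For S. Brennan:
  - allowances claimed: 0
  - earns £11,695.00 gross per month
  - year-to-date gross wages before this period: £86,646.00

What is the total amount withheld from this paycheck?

Territorial Income Tax: taxable = £11,695.00
  £850.08 + 19.99% × (£11,695.00 − £8,800.00) = £850.08 + 19.99% × £2,895.00 = £1,428.79
Health Levy: 5% × £11,695.00 = £584.75
Training Fund Levy: cap £90,170.00 − YTD £86,646.00 = £3,524.00 subject; 3% × £3,524.00 = £105.72
Total: £1,428.79 + £584.75 + £105.72 = £2,119.26

£2,119.26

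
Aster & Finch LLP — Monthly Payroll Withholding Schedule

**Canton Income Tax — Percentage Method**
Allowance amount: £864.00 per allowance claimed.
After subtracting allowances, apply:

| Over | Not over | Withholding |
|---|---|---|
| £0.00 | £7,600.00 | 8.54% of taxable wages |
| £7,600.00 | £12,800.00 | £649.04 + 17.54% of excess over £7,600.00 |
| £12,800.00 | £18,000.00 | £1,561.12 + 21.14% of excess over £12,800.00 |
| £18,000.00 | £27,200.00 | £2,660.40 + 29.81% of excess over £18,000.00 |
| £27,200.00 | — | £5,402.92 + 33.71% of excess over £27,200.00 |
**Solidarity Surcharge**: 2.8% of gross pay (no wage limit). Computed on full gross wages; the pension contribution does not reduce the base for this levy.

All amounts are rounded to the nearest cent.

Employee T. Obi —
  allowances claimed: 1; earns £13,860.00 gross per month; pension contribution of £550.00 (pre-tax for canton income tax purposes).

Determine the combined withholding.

Canton Income Tax: taxable = £13,860.00 − £550.00 − 1×£864.00 = £12,446.00
  £649.04 + 17.54% × (£12,446.00 − £7,600.00) = £649.04 + 17.54% × £4,846.00 = £1,499.03
Solidarity Surcharge: 2.8% × £13,860.00 = £388.08
Total: £1,499.03 + £388.08 = £1,887.11

£1,887.11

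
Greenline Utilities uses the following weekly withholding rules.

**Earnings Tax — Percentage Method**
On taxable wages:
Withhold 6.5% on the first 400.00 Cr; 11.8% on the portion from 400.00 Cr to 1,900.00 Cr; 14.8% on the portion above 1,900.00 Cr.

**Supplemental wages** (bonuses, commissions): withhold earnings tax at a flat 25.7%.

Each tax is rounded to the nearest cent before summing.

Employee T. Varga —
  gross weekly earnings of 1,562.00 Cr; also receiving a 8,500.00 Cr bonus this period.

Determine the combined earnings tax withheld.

2,347.62 Cr

Earnings Tax: taxable = 1,562.00 Cr
  26.00 Cr + 11.8% × (1,562.00 Cr − 400.00 Cr) = 26.00 Cr + 11.8% × 1,162.00 Cr = 163.12 Cr
Supplemental (25.7% flat on bonus): 25.7% × 8,500.00 Cr = 2,184.50 Cr
Total earnings tax: 163.12 Cr + 2,184.50 Cr = 2,347.62 Cr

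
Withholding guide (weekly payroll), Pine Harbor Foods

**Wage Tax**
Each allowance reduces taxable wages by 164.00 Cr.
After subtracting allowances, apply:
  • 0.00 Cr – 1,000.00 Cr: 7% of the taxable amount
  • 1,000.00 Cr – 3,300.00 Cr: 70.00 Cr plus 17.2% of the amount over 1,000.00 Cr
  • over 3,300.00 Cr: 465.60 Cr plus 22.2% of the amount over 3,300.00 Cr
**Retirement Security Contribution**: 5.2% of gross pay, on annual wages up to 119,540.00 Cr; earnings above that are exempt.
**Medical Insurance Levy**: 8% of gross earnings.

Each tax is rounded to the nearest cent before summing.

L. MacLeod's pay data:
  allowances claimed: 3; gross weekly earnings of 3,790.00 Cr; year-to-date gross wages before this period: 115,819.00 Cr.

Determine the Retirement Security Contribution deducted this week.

Retirement Security Contribution: cap 119,540.00 Cr − YTD 115,819.00 Cr = 3,721.00 Cr subject; 5.2% × 3,721.00 Cr = 193.49 Cr

193.49 Cr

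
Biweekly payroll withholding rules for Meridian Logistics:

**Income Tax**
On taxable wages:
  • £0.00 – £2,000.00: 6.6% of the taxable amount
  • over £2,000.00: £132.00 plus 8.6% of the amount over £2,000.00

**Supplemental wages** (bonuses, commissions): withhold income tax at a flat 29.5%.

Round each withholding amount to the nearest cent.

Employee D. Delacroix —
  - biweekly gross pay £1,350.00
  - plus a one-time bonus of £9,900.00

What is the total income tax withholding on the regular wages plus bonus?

Income Tax: taxable = £1,350.00
  6.6% × £1,350.00 = £89.10
Supplemental (29.5% flat on bonus): 29.5% × £9,900.00 = £2,920.50
Total income tax: £89.10 + £2,920.50 = £3,009.60

£3,009.60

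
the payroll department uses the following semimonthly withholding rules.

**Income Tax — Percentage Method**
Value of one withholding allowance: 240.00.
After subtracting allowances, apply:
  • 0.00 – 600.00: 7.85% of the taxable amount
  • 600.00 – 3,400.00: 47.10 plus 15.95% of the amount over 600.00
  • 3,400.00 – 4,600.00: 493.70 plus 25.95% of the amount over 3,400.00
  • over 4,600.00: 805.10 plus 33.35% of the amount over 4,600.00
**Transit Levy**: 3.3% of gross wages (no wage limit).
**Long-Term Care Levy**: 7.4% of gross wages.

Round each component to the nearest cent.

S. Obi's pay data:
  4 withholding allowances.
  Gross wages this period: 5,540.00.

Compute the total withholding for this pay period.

1,392.69

Income Tax: taxable = 5,540.00 − 4×240.00 = 4,580.00
  493.70 + 25.95% × (4,580.00 − 3,400.00) = 493.70 + 25.95% × 1,180.00 = 799.91
Transit Levy: 3.3% × 5,540.00 = 182.82
Long-Term Care Levy: 7.4% × 5,540.00 = 409.96
Total: 799.91 + 182.82 + 409.96 = 1,392.69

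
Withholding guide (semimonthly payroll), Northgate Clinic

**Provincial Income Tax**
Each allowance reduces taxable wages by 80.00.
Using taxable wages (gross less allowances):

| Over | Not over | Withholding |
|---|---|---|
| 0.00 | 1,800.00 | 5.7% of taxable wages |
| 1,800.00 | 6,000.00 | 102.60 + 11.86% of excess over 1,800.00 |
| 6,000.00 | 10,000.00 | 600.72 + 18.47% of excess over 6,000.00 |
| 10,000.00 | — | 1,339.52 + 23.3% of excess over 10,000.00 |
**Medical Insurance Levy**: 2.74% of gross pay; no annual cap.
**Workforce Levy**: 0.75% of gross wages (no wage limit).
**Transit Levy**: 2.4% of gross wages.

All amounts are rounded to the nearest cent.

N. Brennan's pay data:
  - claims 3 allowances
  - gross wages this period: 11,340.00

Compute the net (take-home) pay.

9,076.25

Provincial Income Tax: taxable = 11,340.00 − 3×80.00 = 11,100.00
  1,339.52 + 23.3% × (11,100.00 − 10,000.00) = 1,339.52 + 23.3% × 1,100.00 = 1,595.82
Medical Insurance Levy: 2.74% × 11,340.00 = 310.72
Workforce Levy: 0.75% × 11,340.00 = 85.05
Transit Levy: 2.4% × 11,340.00 = 272.16
Total withheld: 1,595.82 + 310.72 + 85.05 + 272.16 = 2,263.75
Net pay: 11,340.00 − 2,263.75 = 9,076.25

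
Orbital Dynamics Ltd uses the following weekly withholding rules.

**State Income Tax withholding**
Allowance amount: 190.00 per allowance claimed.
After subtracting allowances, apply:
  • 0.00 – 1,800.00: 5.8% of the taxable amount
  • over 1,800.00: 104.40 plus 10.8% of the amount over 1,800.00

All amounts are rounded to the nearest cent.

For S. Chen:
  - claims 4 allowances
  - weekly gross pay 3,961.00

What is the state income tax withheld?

255.71

State Income Tax: taxable = 3,961.00 − 4×190.00 = 3,201.00
  104.40 + 10.8% × (3,201.00 − 1,800.00) = 104.40 + 10.8% × 1,401.00 = 255.71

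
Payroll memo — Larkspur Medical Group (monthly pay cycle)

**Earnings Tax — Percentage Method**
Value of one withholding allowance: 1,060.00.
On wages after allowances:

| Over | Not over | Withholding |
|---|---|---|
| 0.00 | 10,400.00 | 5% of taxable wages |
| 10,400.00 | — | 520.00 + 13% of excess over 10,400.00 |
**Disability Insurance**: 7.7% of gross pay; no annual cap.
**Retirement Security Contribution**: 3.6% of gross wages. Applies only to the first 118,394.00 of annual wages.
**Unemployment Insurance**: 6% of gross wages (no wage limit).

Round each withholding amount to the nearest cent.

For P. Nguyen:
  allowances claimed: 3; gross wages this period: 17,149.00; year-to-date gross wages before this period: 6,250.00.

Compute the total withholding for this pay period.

3,950.74

Earnings Tax: taxable = 17,149.00 − 3×1,060.00 = 13,969.00
  520.00 + 13% × (13,969.00 − 10,400.00) = 520.00 + 13% × 3,569.00 = 983.97
Disability Insurance: 7.7% × 17,149.00 = 1,320.47
Retirement Security Contribution: 3.6% × 17,149.00 = 617.36
Unemployment Insurance: 6% × 17,149.00 = 1,028.94
Total: 983.97 + 1,320.47 + 617.36 + 1,028.94 = 3,950.74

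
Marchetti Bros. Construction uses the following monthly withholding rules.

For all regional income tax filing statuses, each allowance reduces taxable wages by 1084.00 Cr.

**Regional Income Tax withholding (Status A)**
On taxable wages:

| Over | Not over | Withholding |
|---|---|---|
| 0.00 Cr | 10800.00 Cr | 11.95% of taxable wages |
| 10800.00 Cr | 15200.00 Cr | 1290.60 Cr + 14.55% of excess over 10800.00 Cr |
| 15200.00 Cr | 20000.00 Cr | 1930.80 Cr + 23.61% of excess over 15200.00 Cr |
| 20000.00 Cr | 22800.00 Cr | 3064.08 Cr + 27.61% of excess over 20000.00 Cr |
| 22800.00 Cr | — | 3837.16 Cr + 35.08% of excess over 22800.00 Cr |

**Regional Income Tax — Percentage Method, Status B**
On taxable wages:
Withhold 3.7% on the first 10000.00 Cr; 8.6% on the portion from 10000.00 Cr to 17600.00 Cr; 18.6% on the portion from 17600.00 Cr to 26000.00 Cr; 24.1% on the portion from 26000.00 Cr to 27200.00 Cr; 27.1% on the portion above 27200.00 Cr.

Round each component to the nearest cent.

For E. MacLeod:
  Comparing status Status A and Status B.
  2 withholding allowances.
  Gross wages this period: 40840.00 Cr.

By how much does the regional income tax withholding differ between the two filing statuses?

3420.95 Cr

Regional Income Tax (Status A): taxable = 40840.00 Cr − 2×1084.00 Cr = 38672.00 Cr
  3837.16 Cr + 35.08% × (38672.00 Cr − 22800.00 Cr) = 3837.16 Cr + 35.08% × 15872.00 Cr = 9405.06 Cr
Regional Income Tax (Status B): taxable = 40840.00 Cr − 2×1084.00 Cr = 38672.00 Cr
  2875.20 Cr + 27.1% × (38672.00 Cr − 27200.00 Cr) = 2875.20 Cr + 27.1% × 11472.00 Cr = 5984.11 Cr
Difference: |9405.06 Cr − 5984.11 Cr| = 3420.95 Cr (higher under Status A)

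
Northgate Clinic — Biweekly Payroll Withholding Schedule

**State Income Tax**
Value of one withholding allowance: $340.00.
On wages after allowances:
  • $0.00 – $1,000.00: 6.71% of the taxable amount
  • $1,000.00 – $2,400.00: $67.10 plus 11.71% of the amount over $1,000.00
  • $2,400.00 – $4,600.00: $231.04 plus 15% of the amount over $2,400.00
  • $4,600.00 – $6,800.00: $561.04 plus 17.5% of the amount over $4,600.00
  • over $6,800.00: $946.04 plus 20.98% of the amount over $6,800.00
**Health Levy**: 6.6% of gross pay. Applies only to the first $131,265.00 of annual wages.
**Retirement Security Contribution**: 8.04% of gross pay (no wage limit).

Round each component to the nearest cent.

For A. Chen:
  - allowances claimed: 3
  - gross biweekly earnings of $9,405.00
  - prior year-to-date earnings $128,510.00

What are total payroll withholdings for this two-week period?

$2,216.56

State Income Tax: taxable = $9,405.00 − 3×$340.00 = $8,385.00
  $946.04 + 20.98% × ($8,385.00 − $6,800.00) = $946.04 + 20.98% × $1,585.00 = $1,278.57
Health Levy: cap $131,265.00 − YTD $128,510.00 = $2,755.00 subject; 6.6% × $2,755.00 = $181.83
Retirement Security Contribution: 8.04% × $9,405.00 = $756.16
Total: $1,278.57 + $181.83 + $756.16 = $2,216.56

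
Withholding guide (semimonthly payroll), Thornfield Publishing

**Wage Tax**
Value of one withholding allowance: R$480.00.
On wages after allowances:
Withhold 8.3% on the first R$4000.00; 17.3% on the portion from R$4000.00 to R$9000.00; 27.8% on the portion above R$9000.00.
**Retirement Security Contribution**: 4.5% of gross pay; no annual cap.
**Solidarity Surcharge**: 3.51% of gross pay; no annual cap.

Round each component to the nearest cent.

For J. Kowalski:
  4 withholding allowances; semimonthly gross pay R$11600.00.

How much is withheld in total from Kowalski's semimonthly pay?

R$2315.20

Wage Tax: taxable = R$11600.00 − 4×R$480.00 = R$9680.00
  R$1197.00 + 27.8% × (R$9680.00 − R$9000.00) = R$1197.00 + 27.8% × R$680.00 = R$1386.04
Retirement Security Contribution: 4.5% × R$11600.00 = R$522.00
Solidarity Surcharge: 3.51% × R$11600.00 = R$407.16
Total: R$1386.04 + R$522.00 + R$407.16 = R$2315.20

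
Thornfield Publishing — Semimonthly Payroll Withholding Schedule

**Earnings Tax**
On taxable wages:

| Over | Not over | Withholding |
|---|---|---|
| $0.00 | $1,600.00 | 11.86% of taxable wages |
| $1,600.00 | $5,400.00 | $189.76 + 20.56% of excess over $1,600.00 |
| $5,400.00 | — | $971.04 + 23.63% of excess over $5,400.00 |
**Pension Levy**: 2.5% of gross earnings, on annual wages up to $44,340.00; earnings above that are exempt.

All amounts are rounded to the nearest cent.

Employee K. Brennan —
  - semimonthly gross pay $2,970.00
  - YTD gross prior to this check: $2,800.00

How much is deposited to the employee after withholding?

$2,424.32

Earnings Tax: taxable = $2,970.00
  $189.76 + 20.56% × ($2,970.00 − $1,600.00) = $189.76 + 20.56% × $1,370.00 = $471.43
Pension Levy: 2.5% × $2,970.00 = $74.25
Total withheld: $471.43 + $74.25 = $545.68
Net pay: $2,970.00 − $545.68 = $2,424.32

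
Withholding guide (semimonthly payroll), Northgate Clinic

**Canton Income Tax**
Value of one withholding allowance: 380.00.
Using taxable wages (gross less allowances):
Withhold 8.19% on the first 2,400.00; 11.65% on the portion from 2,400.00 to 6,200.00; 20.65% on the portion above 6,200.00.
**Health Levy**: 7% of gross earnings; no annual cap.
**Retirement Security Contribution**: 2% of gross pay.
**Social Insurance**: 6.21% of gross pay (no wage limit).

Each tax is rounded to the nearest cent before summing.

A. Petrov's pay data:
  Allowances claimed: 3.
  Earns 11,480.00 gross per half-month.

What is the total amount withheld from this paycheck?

Canton Income Tax: taxable = 11,480.00 − 3×380.00 = 10,340.00
  639.26 + 20.65% × (10,340.00 − 6,200.00) = 639.26 + 20.65% × 4,140.00 = 1,494.17
Health Levy: 7% × 11,480.00 = 803.60
Retirement Security Contribution: 2% × 11,480.00 = 229.60
Social Insurance: 6.21% × 11,480.00 = 712.91
Total: 1,494.17 + 803.60 + 229.60 + 712.91 = 3,240.28

3,240.28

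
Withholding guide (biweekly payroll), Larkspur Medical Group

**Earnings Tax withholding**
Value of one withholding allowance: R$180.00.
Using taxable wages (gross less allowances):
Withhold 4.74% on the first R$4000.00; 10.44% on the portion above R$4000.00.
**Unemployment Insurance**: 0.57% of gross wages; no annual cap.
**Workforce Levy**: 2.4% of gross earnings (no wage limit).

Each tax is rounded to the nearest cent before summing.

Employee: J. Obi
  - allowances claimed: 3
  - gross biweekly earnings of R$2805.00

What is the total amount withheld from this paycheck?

R$190.67

Earnings Tax: taxable = R$2805.00 − 3×R$180.00 = R$2265.00
  4.74% × R$2265.00 = R$107.36
Unemployment Insurance: 0.57% × R$2805.00 = R$15.99
Workforce Levy: 2.4% × R$2805.00 = R$67.32
Total: R$107.36 + R$15.99 + R$67.32 = R$190.67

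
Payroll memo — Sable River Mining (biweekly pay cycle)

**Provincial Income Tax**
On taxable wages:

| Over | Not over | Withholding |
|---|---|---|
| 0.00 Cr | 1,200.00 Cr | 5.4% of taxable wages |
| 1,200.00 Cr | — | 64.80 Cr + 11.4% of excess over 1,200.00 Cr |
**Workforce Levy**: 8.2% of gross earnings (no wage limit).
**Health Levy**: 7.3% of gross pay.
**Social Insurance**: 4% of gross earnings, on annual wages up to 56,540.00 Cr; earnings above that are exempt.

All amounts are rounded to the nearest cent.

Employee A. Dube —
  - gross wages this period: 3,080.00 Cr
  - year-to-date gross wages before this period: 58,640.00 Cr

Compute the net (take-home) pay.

2,323.48 Cr

Provincial Income Tax: taxable = 3,080.00 Cr
  64.80 Cr + 11.4% × (3,080.00 Cr − 1,200.00 Cr) = 64.80 Cr + 11.4% × 1,880.00 Cr = 279.12 Cr
Workforce Levy: 8.2% × 3,080.00 Cr = 252.56 Cr
Health Levy: 7.3% × 3,080.00 Cr = 224.84 Cr
Social Insurance: YTD 58,640.00 Cr ≥ cap 56,540.00 Cr → 0.00 Cr
Total withheld: 279.12 Cr + 252.56 Cr + 224.84 Cr + 0.00 Cr = 756.52 Cr
Net pay: 3,080.00 Cr − 756.52 Cr = 2,323.48 Cr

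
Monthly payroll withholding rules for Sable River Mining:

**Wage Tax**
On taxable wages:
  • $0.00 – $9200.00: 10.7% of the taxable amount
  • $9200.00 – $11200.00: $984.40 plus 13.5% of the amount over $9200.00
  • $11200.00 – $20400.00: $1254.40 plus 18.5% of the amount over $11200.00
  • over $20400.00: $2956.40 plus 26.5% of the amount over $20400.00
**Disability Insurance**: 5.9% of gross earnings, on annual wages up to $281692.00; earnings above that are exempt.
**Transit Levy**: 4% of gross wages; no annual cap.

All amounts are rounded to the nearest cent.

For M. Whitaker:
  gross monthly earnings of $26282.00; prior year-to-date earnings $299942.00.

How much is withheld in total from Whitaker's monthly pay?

$5566.41

Wage Tax: taxable = $26282.00
  $2956.40 + 26.5% × ($26282.00 − $20400.00) = $2956.40 + 26.5% × $5882.00 = $4515.13
Disability Insurance: YTD $299942.00 ≥ cap $281692.00 → $0.00
Transit Levy: 4% × $26282.00 = $1051.28
Total: $4515.13 + $0.00 + $1051.28 = $5566.41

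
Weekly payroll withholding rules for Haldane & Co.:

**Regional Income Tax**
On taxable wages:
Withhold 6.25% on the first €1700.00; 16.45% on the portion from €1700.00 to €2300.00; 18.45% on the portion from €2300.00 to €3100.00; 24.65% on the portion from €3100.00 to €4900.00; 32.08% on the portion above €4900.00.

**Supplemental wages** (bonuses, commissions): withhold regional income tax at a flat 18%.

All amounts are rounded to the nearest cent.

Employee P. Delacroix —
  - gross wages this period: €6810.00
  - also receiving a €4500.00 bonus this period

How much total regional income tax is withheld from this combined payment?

Regional Income Tax: taxable = €6810.00
  €796.25 + 32.08% × (€6810.00 − €4900.00) = €796.25 + 32.08% × €1910.00 = €1408.98
Supplemental (18% flat on bonus): 18% × €4500.00 = €810.00
Total regional income tax: €1408.98 + €810.00 = €2218.98

€2218.98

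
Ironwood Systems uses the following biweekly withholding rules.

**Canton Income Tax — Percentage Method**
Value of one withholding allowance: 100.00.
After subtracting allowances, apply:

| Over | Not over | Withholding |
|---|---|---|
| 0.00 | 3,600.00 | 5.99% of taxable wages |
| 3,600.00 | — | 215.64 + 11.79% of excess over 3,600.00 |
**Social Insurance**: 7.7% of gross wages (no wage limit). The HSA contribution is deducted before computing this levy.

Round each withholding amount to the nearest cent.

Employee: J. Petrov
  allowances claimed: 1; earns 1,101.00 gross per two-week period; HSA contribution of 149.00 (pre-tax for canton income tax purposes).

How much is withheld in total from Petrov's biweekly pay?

124.33

Canton Income Tax: taxable = 1,101.00 − 149.00 − 1×100.00 = 852.00
  5.99% × 852.00 = 51.03
Social Insurance: 7.7% × 952.00 = 73.30
Total: 51.03 + 73.30 = 124.33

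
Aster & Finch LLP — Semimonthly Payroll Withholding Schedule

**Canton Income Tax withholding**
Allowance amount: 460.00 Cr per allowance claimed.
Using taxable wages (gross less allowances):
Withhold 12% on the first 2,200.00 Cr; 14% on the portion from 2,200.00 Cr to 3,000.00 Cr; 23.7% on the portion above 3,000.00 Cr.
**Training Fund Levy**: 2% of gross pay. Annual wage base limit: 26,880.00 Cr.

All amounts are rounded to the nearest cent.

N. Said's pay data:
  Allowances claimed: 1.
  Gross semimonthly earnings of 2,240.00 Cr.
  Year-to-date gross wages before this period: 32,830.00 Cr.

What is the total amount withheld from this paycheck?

Canton Income Tax: taxable = 2,240.00 Cr − 1×460.00 Cr = 1,780.00 Cr
  12% × 1,780.00 Cr = 213.60 Cr
Training Fund Levy: YTD 32,830.00 Cr ≥ cap 26,880.00 Cr → 0.00 Cr
Total: 213.60 Cr + 0.00 Cr = 213.60 Cr

213.60 Cr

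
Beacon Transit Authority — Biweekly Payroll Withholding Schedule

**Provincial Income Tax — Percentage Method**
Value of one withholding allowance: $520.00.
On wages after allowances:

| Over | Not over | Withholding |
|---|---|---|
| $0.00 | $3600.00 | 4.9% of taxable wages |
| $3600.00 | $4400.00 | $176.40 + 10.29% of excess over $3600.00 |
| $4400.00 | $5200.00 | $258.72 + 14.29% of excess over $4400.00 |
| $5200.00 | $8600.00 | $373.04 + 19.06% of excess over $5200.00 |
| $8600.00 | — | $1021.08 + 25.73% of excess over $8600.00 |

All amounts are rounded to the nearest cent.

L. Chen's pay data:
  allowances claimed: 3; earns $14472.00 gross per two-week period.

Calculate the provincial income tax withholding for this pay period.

$2130.56

Provincial Income Tax: taxable = $14472.00 − 3×$520.00 = $12912.00
  $1021.08 + 25.73% × ($12912.00 − $8600.00) = $1021.08 + 25.73% × $4312.00 = $2130.56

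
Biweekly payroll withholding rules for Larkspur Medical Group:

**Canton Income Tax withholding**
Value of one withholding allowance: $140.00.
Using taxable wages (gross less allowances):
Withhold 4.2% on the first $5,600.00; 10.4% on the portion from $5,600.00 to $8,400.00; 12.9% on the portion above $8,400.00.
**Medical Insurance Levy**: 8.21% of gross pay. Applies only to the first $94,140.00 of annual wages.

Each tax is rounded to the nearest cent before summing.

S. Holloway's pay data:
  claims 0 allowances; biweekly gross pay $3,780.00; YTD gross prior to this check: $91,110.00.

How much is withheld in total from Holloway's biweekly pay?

$407.52

Canton Income Tax: taxable = $3,780.00
  4.2% × $3,780.00 = $158.76
Medical Insurance Levy: cap $94,140.00 − YTD $91,110.00 = $3,030.00 subject; 8.21% × $3,030.00 = $248.76
Total: $158.76 + $248.76 = $407.52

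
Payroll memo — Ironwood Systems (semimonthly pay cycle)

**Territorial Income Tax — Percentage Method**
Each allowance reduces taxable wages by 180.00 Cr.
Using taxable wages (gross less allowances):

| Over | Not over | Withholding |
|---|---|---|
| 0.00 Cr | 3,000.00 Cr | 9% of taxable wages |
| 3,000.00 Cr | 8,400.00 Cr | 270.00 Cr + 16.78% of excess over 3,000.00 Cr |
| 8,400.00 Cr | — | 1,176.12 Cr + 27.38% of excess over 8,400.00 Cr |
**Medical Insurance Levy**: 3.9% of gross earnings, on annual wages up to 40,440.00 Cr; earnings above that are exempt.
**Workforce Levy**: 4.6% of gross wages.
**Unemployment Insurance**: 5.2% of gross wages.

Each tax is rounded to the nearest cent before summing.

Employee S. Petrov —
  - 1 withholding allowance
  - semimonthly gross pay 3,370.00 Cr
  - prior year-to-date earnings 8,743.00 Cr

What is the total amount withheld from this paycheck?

Territorial Income Tax: taxable = 3,370.00 Cr − 1×180.00 Cr = 3,190.00 Cr
  270.00 Cr + 16.78% × (3,190.00 Cr − 3,000.00 Cr) = 270.00 Cr + 16.78% × 190.00 Cr = 301.88 Cr
Medical Insurance Levy: 3.9% × 3,370.00 Cr = 131.43 Cr
Workforce Levy: 4.6% × 3,370.00 Cr = 155.02 Cr
Unemployment Insurance: 5.2% × 3,370.00 Cr = 175.24 Cr
Total: 301.88 Cr + 131.43 Cr + 155.02 Cr + 175.24 Cr = 763.57 Cr

763.57 Cr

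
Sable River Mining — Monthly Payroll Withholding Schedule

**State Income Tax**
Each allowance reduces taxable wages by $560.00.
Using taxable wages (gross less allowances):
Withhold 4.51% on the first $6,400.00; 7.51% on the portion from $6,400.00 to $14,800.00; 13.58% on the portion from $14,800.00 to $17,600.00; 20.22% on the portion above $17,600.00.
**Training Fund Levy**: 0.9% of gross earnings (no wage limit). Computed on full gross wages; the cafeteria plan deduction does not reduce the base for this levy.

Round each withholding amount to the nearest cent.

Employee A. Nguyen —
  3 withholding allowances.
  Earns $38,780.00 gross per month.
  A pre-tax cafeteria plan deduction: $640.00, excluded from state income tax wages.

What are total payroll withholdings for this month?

$5,462.23

State Income Tax: taxable = $38,780.00 − $640.00 − 3×$560.00 = $36,460.00
  $1,299.72 + 20.22% × ($36,460.00 − $17,600.00) = $1,299.72 + 20.22% × $18,860.00 = $5,113.21
Training Fund Levy: 0.9% × $38,780.00 = $349.02
Total: $5,113.21 + $349.02 = $5,462.23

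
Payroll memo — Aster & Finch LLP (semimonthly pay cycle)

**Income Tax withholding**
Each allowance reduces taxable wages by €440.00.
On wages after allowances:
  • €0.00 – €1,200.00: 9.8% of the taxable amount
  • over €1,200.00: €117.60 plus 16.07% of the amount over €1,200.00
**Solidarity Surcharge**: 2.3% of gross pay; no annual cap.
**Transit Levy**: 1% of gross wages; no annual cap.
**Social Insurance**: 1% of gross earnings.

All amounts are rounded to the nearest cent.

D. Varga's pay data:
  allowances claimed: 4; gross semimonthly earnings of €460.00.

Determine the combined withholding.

€19.78

Income Tax: taxable = €460.00 − 4×€440.00 = €-1,300.00
  Taxable ≤ 0 → €0.00
Solidarity Surcharge: 2.3% × €460.00 = €10.58
Transit Levy: 1% × €460.00 = €4.60
Social Insurance: 1% × €460.00 = €4.60
Total: €0.00 + €10.58 + €4.60 + €4.60 = €19.78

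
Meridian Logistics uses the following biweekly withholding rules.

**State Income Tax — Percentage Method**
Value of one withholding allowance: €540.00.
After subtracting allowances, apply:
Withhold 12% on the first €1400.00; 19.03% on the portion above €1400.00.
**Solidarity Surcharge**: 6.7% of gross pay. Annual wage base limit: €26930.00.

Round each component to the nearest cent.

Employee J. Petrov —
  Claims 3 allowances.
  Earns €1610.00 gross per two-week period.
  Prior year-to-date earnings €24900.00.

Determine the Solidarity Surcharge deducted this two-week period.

Solidarity Surcharge: 6.7% × €1610.00 = €107.87

€107.87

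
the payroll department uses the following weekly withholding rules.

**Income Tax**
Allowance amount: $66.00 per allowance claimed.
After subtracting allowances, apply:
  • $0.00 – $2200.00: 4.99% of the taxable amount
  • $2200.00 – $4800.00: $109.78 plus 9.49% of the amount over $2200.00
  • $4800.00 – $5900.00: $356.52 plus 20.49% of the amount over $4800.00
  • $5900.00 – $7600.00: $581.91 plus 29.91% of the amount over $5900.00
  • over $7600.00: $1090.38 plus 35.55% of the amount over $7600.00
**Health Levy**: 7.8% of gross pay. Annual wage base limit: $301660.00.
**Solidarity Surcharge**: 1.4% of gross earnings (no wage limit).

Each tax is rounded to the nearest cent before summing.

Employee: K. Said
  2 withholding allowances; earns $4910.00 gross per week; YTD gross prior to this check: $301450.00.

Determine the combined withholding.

Income Tax: taxable = $4910.00 − 2×$66.00 = $4778.00
  $109.78 + 9.49% × ($4778.00 − $2200.00) = $109.78 + 9.49% × $2578.00 = $354.43
Health Levy: cap $301660.00 − YTD $301450.00 = $210.00 subject; 7.8% × $210.00 = $16.38
Solidarity Surcharge: 1.4% × $4910.00 = $68.74
Total: $354.43 + $16.38 + $68.74 = $439.55

$439.55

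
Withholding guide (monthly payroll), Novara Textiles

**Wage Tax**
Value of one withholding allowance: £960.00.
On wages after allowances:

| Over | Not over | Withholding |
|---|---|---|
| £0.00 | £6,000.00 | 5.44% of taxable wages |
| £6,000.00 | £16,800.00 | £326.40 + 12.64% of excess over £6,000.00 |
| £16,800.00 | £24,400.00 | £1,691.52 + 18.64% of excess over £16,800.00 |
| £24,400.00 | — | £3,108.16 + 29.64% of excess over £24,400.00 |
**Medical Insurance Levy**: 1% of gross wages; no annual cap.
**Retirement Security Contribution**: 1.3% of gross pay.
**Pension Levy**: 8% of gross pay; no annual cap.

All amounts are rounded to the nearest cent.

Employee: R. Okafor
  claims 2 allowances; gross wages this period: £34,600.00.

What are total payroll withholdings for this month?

£9,126.15

Wage Tax: taxable = £34,600.00 − 2×£960.00 = £32,680.00
  £3,108.16 + 29.64% × (£32,680.00 − £24,400.00) = £3,108.16 + 29.64% × £8,280.00 = £5,562.35
Medical Insurance Levy: 1% × £34,600.00 = £346.00
Retirement Security Contribution: 1.3% × £34,600.00 = £449.80
Pension Levy: 8% × £34,600.00 = £2,768.00
Total: £5,562.35 + £346.00 + £449.80 + £2,768.00 = £9,126.15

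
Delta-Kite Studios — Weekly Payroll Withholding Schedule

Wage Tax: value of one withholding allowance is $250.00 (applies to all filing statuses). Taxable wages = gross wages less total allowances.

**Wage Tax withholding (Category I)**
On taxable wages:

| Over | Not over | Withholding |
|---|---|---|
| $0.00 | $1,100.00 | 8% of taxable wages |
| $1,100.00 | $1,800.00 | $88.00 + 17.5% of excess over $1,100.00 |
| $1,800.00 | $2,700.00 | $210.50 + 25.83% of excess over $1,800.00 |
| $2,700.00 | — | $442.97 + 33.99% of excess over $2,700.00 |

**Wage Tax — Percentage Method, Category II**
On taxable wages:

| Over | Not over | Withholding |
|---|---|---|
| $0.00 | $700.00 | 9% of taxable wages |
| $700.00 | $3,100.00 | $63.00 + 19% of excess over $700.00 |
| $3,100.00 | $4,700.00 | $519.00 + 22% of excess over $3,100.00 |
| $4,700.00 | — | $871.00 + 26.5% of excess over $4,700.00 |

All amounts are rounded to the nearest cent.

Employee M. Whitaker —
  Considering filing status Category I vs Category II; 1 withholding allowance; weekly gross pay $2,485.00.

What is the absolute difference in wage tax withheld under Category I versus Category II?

Wage Tax (Category I): taxable = $2,485.00 − 1×$250.00 = $2,235.00
  $210.50 + 25.83% × ($2,235.00 − $1,800.00) = $210.50 + 25.83% × $435.00 = $322.86
Wage Tax (Category II): taxable = $2,485.00 − 1×$250.00 = $2,235.00
  $63.00 + 19% × ($2,235.00 − $700.00) = $63.00 + 19% × $1,535.00 = $354.65
Difference: |$322.86 − $354.65| = $31.79 (higher under Category II)

$31.79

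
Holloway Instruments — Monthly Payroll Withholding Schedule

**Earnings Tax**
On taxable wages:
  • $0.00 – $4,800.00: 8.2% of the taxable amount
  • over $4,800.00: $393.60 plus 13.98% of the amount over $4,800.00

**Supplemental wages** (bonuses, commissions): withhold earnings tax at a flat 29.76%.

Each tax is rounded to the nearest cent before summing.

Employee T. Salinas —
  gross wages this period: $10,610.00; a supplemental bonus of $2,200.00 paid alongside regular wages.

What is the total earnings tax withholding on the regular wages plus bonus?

$1,860.56

Earnings Tax: taxable = $10,610.00
  $393.60 + 13.98% × ($10,610.00 − $4,800.00) = $393.60 + 13.98% × $5,810.00 = $1,205.84
Supplemental (29.76% flat on bonus): 29.76% × $2,200.00 = $654.72
Total earnings tax: $1,205.84 + $654.72 = $1,860.56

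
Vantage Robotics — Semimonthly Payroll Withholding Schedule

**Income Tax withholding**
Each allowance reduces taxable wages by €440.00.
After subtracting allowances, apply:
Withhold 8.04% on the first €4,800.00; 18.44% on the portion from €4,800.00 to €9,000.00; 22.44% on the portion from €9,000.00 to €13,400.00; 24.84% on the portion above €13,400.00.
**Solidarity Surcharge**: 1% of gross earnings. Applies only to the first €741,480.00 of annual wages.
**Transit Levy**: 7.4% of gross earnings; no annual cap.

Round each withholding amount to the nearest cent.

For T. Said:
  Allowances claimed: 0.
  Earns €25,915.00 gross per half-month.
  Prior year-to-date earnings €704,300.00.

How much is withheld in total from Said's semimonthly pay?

€7,433.35

Income Tax: taxable = €25,915.00
  €2,147.76 + 24.84% × (€25,915.00 − €13,400.00) = €2,147.76 + 24.84% × €12,515.00 = €5,256.49
Solidarity Surcharge: 1% × €25,915.00 = €259.15
Transit Levy: 7.4% × €25,915.00 = €1,917.71
Total: €5,256.49 + €259.15 + €1,917.71 = €7,433.35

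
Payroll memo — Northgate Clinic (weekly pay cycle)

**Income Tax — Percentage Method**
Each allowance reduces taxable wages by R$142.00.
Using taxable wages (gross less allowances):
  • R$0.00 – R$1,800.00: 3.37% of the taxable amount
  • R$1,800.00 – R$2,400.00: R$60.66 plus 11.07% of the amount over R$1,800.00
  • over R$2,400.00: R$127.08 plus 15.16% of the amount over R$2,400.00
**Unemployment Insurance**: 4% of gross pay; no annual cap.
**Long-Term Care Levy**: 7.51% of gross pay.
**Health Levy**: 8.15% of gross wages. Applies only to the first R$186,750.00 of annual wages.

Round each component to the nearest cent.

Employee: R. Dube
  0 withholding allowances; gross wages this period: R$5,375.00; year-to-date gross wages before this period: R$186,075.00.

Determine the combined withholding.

Income Tax: taxable = R$5,375.00
  R$127.08 + 15.16% × (R$5,375.00 − R$2,400.00) = R$127.08 + 15.16% × R$2,975.00 = R$578.09
Unemployment Insurance: 4% × R$5,375.00 = R$215.00
Long-Term Care Levy: 7.51% × R$5,375.00 = R$403.66
Health Levy: cap R$186,750.00 − YTD R$186,075.00 = R$675.00 subject; 8.15% × R$675.00 = R$55.01
Total: R$578.09 + R$215.00 + R$403.66 + R$55.01 = R$1,251.76

R$1,251.76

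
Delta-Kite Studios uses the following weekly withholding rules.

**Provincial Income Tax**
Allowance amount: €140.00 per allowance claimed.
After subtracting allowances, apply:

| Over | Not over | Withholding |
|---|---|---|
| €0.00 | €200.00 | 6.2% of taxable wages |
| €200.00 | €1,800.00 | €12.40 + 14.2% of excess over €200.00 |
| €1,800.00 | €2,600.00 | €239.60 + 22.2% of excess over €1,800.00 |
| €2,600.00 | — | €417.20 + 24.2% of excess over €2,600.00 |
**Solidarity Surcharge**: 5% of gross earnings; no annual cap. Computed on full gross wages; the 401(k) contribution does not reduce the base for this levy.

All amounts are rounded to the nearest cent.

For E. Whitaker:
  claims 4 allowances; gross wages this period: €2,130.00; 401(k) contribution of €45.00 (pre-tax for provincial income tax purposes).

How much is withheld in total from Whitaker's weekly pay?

Provincial Income Tax: taxable = €2,130.00 − €45.00 − 4×€140.00 = €1,525.00
  €12.40 + 14.2% × (€1,525.00 − €200.00) = €12.40 + 14.2% × €1,325.00 = €200.55
Solidarity Surcharge: 5% × €2,130.00 = €106.50
Total: €200.55 + €106.50 = €307.05

€307.05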